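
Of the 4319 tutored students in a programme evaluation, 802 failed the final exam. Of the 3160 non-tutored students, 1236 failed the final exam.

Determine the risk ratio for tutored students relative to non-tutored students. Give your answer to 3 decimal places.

RR: 0.475

risk, tutored students = 802/4319 = 0.1857
risk, non-tutored students = 1236/3160 = 0.3911
RR = 0.1857 / 0.3911 = 0.475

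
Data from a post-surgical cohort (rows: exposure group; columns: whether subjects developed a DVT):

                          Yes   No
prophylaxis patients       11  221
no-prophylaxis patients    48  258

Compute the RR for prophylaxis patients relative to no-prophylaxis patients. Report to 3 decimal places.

risk, prophylaxis patients = 11/232 = 0.04741
risk, no-prophylaxis patients = 48/306 = 0.15686
RR = 0.04741 / 0.15686 = 0.302

RR: 0.302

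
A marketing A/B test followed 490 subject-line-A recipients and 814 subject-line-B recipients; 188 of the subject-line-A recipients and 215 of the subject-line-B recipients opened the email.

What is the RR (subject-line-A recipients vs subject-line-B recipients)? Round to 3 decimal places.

RR = 1.453

risk, subject-line-A recipients = 188/490 = 0.3837
risk, subject-line-B recipients = 215/814 = 0.2641
RR = 0.3837 / 0.2641 = 1.453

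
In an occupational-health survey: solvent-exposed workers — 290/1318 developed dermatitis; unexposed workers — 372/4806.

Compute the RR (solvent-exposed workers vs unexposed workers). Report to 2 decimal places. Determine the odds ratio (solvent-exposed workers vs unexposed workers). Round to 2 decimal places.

risk, solvent-exposed workers = 290/1318 = 0.2200
risk, unexposed workers = 372/4806 = 0.0774
RR = 0.2200 / 0.0774 = 2.84
odds, solvent-exposed workers = 290/1028 = 0.2821
odds, unexposed workers = 372/4434 = 0.0839
OR = 0.2821 / 0.0839 = 3.36

RR = 2.84; OR = 3.36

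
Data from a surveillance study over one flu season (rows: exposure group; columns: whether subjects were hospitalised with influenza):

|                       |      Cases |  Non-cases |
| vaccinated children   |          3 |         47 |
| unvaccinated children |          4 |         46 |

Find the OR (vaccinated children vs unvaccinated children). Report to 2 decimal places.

0.73

odds, vaccinated children = 3/47 = 0.0638
odds, unvaccinated children = 4/46 = 0.0870
OR = 0.0638 / 0.0870 = 0.73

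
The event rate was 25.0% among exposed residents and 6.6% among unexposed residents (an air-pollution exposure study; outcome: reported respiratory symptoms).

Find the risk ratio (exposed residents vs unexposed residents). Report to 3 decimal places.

RR = 0.2500 / 0.0660 = 3.788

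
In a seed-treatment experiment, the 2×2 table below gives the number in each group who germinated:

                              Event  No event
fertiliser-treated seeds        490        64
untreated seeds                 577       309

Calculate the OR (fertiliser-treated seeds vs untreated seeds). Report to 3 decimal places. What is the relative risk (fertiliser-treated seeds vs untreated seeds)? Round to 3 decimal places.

OR = (490 × 309) / (64 × 577) = 151410/36928 ≈ 4.100
risk, fertiliser-treated seeds = 490/554 = 0.8845
risk, untreated seeds = 577/886 = 0.6512
RR = 0.8845 / 0.6512 = 1.358

OR = 4.100; RR = 1.358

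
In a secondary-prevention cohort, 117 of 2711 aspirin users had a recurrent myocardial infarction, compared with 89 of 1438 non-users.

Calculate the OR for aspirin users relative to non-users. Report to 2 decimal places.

OR = (117 × 1349) / (2594 × 89) = 157833/230866 ≈ 0.68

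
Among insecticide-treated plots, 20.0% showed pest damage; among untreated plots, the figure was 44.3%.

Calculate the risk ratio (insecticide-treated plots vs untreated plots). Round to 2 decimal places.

RR = 0.2000 / 0.4430 = 0.45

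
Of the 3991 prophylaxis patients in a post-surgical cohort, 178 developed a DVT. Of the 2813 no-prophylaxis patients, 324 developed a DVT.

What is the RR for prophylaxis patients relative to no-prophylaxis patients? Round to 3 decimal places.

RR ≈ 0.387

risk, prophylaxis patients = 178/3991 = 0.04460
risk, no-prophylaxis patients = 324/2813 = 0.11518
RR = 0.04460 / 0.11518 = 0.387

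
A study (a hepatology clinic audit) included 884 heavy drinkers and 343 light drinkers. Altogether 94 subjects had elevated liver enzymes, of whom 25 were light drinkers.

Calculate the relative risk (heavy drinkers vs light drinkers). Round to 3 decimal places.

heavy drinkers with the outcome: 94 − 25 = 69
heavy drinkers without the outcome: 884 − 69 = 815
light drinkers without the outcome: 343 − 25 = 318
risk, heavy drinkers = 69/884 = 0.0781
risk, light drinkers = 25/343 = 0.0729
RR = 0.0781 / 0.0729 = 1.071

1.071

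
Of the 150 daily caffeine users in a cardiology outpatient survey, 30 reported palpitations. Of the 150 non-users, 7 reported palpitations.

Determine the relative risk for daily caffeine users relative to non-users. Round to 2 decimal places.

risk, daily caffeine users = 30/150 = 0.20000
risk, non-users = 7/150 = 0.04667
RR = 0.20000 / 0.04667 = 4.29

4.29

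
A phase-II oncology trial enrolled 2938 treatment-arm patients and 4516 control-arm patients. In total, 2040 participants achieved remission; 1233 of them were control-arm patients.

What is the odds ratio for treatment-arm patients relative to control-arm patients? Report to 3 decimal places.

OR: 1.008

treatment-arm patients with the outcome: 2040 − 1233 = 807
treatment-arm patients without the outcome: 2938 − 807 = 2131
control-arm patients without the outcome: 4516 − 1233 = 3283
OR = (807 × 3283) / (2131 × 1233) = 2649381/2627523 ≈ 1.008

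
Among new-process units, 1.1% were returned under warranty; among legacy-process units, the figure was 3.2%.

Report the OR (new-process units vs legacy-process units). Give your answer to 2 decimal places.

OR: 0.34

odds, new-process units = 0.01100/0.98900 = 0.01112
odds, legacy-process units = 0.03200/0.96800 = 0.03306
OR = 0.01112 / 0.03306 = 0.34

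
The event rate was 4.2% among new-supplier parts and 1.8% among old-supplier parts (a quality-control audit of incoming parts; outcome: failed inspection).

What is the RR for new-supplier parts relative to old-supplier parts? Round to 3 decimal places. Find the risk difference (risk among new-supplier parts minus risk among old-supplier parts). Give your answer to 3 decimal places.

RR = 0.04200 / 0.01800 = 2.333
risk difference = 0.04200 − 0.01800 = 0.024

RR = 2.333; RD = 0.024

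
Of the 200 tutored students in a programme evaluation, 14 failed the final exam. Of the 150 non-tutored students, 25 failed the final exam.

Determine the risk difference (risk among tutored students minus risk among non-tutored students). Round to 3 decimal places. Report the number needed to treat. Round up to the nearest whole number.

risk, tutored students = 14/200 = 0.0700
risk, non-tutored students = 25/150 = 0.1667
risk difference = 0.0700 − 0.1667 = -0.097
absolute risk difference = 0.096667
1 / 0.096667 = 10.345 → round up → 11

RD = -0.097; NNT = 11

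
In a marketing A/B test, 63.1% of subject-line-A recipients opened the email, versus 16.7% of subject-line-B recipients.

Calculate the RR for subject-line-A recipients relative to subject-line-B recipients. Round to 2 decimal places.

RR = 0.6310 / 0.1670 = 3.78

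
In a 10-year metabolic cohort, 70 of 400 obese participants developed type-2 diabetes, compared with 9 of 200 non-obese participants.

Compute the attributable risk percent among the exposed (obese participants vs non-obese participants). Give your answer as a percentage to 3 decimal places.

74.286%

risk, obese participants = 70/400 = 0.17500
risk, non-obese participants = 9/200 = 0.04500
AR% = (0.17500 − 0.04500) / 0.17500 = 0.7429 → 74.286%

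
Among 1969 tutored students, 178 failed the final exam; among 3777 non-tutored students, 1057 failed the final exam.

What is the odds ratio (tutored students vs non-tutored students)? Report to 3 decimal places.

OR = (178 × 2720) / (1791 × 1057) = 484160/1893087 ≈ 0.256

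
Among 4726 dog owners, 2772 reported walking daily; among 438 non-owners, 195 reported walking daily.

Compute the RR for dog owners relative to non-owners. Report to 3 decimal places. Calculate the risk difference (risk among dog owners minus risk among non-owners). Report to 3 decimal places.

RR = 1.317; RD = 0.141

risk, dog owners = 2772/4726 = 0.5865
risk, non-owners = 195/438 = 0.4452
RR = 0.5865 / 0.4452 = 1.317
risk difference = 0.5865 − 0.4452 = 0.141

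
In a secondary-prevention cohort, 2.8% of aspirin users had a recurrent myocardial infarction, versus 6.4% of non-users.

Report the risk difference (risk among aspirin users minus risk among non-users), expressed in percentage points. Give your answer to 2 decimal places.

-3.60

risk difference = 0.02800 − 0.06400 = -0.03600 → -3.60 percentage points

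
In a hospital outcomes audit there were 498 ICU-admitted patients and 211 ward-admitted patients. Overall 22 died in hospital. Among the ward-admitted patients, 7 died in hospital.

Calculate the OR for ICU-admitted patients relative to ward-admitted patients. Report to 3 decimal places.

OR ≈ 0.905

ICU-admitted patients with the outcome: 22 − 7 = 15
ICU-admitted patients without the outcome: 498 − 15 = 483
ward-admitted patients without the outcome: 211 − 7 = 204
OR = (15 × 204) / (483 × 7) = 3060/3381 ≈ 0.905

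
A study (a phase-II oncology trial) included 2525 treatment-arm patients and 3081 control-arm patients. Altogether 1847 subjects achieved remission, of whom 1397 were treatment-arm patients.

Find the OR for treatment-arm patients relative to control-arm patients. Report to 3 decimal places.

treatment-arm patients without the outcome: 2525 − 1397 = 1128
control-arm patients with the outcome: 1847 − 1397 = 450
control-arm patients without the outcome: 3081 − 450 = 2631
OR = (1397 × 2631) / (1128 × 450) = 3675507/507600 ≈ 7.241

7.241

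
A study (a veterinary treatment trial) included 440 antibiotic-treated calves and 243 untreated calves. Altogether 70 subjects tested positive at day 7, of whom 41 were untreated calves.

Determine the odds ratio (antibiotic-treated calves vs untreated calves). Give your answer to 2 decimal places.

0.35

antibiotic-treated calves with the outcome: 70 − 41 = 29
antibiotic-treated calves without the outcome: 440 − 29 = 411
untreated calves without the outcome: 243 − 41 = 202
odds, antibiotic-treated calves = 29/411 = 0.0706
odds, untreated calves = 41/202 = 0.2030
OR = 0.0706 / 0.2030 = 0.35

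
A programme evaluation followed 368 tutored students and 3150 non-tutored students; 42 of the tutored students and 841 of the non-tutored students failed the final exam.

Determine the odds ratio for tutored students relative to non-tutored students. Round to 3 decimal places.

odds, tutored students = 42/326 = 0.1288
odds, non-tutored students = 841/2309 = 0.3642
OR = 0.1288 / 0.3642 = 0.354

OR = 0.354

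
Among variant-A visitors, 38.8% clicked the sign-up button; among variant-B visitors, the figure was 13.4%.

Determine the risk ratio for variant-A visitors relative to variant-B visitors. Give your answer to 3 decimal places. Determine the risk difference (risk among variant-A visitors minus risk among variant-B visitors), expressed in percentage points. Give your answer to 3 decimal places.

RR = 0.3880 / 0.1340 = 2.896
risk difference = 0.3880 − 0.1340 = 0.2540 → 25.400 percentage points

RR = 2.896; RD = 25.400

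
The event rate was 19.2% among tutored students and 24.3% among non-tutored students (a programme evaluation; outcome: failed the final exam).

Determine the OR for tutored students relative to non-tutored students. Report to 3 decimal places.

odds, tutored students = 0.1920/0.8080 = 0.2376
odds, non-tutored students = 0.2430/0.7570 = 0.3210
OR = 0.2376 / 0.3210 = 0.740

OR ≈ 0.740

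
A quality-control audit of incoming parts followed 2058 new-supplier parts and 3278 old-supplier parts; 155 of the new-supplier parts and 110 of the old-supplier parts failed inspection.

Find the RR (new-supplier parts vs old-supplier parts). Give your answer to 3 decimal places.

2.244

risk, new-supplier parts = 155/2058 = 0.07532
risk, old-supplier parts = 110/3278 = 0.03356
RR = 0.07532 / 0.03356 = 2.244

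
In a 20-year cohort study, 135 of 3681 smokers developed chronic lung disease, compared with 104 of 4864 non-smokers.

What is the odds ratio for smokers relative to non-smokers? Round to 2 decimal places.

OR = (135 × 4760) / (3546 × 104) = 642600/368784 ≈ 1.74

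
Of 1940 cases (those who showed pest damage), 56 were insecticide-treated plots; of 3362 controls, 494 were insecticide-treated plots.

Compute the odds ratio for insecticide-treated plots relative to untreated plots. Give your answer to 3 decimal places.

OR = (56 × 2868) / (494 × 1884) = 160608/930696 ≈ 0.173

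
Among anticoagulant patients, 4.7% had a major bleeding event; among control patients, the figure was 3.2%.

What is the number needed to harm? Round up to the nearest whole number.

absolute risk difference = 0.015000
1 / 0.015000 = 66.667 → round up → 67

67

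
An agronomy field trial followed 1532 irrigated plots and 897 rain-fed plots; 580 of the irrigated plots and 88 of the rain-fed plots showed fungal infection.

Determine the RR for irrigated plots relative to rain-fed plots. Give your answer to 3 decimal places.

3.859

risk, irrigated plots = 580/1532 = 0.3786
risk, rain-fed plots = 88/897 = 0.0981
RR = 0.3786 / 0.0981 = 3.859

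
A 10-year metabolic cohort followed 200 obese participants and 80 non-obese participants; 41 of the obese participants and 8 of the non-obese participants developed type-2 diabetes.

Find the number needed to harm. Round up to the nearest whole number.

10

risk, obese participants = 41/200 = 0.205000
risk, non-obese participants = 8/80 = 0.100000
absolute risk difference = 0.105000
1 / 0.105000 = 9.524 → round up → 10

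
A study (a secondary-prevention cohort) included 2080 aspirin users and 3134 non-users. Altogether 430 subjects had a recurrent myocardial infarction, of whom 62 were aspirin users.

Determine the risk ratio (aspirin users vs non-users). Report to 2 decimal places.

0.25

aspirin users without the outcome: 2080 − 62 = 2018
non-users with the outcome: 430 − 62 = 368
non-users without the outcome: 3134 − 368 = 2766
risk, aspirin users = 62/2080 = 0.02981
risk, non-users = 368/3134 = 0.11742
RR = 0.02981 / 0.11742 = 0.25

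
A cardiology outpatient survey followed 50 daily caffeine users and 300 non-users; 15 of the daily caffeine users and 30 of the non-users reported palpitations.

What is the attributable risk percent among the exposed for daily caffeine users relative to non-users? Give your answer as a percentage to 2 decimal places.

risk, daily caffeine users = 15/50 = 0.3000
risk, non-users = 30/300 = 0.1000
AR% = (0.3000 − 0.1000) / 0.3000 = 0.6667 → 66.67%

AR% = 66.67%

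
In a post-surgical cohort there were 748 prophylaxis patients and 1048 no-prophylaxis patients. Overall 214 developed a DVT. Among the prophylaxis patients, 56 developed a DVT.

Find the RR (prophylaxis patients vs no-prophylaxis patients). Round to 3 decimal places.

0.497

prophylaxis patients without the outcome: 748 − 56 = 692
no-prophylaxis patients with the outcome: 214 − 56 = 158
no-prophylaxis patients without the outcome: 1048 − 158 = 890
risk, prophylaxis patients = 56/748 = 0.0749
risk, no-prophylaxis patients = 158/1048 = 0.1508
RR = 0.0749 / 0.1508 = 0.497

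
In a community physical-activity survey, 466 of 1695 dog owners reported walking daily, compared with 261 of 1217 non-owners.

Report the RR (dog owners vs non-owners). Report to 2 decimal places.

risk, dog owners = 466/1695 = 0.2749
risk, non-owners = 261/1217 = 0.2145
RR = 0.2749 / 0.2145 = 1.28

1.28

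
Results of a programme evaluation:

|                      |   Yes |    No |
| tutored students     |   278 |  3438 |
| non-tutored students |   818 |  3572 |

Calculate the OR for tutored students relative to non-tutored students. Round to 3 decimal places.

odds, tutored students = 278/3438 = 0.0809
odds, non-tutored students = 818/3572 = 0.2290
OR = 0.0809 / 0.2290 = 0.353

0.353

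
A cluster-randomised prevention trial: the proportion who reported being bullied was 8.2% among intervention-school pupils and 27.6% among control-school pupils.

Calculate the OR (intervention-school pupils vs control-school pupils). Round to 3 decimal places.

0.234

odds, intervention-school pupils = 0.0820/0.9180 = 0.0893
odds, control-school pupils = 0.2760/0.7240 = 0.3812
OR = 0.0893 / 0.3812 = 0.234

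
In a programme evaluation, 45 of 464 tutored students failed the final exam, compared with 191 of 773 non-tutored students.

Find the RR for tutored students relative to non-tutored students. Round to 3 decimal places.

risk, tutored students = 45/464 = 0.0970
risk, non-tutored students = 191/773 = 0.2471
RR = 0.0970 / 0.2471 = 0.393

RR: 0.393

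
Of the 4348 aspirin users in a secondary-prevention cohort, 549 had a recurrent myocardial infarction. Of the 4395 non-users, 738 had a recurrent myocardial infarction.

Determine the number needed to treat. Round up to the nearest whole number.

risk, aspirin users = 549/4348 = 0.126265
risk, non-users = 738/4395 = 0.167918
absolute risk difference = 0.041653
1 / 0.041653 = 24.008 → round up → 25

NNT: 25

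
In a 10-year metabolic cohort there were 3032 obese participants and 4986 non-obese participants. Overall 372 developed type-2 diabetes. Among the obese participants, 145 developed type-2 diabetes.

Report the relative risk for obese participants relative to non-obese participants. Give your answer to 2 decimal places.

RR ≈ 1.05

obese participants without the outcome: 3032 − 145 = 2887
non-obese participants with the outcome: 372 − 145 = 227
non-obese participants without the outcome: 4986 − 227 = 4759
risk, obese participants = 145/3032 = 0.04782
risk, non-obese participants = 227/4986 = 0.04553
RR = 0.04782 / 0.04553 = 1.05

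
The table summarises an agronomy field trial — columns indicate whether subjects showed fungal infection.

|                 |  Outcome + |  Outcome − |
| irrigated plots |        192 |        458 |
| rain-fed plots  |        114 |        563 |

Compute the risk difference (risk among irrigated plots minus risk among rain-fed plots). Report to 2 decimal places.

RD = 0.13

risk, irrigated plots = 192/650 = 0.2954
risk, rain-fed plots = 114/677 = 0.1684
risk difference = 0.2954 − 0.1684 = 0.13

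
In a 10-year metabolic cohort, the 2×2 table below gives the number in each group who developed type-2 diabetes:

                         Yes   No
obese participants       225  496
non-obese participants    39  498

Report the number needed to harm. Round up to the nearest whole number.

NNH = 5

risk, obese participants = 225/721 = 0.312067
risk, non-obese participants = 39/537 = 0.072626
absolute risk difference = 0.239441
1 / 0.239441 = 4.176 → round up → 5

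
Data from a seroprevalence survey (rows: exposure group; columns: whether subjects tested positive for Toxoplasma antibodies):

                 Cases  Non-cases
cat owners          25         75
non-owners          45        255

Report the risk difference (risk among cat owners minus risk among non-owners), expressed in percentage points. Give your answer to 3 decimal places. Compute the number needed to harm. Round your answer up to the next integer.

risk, cat owners = 25/100 = 0.2500
risk, non-owners = 45/300 = 0.1500
risk difference = 0.2500 − 0.1500 = 0.1000 → 10.000 percentage points
absolute risk difference = 0.100000
1 / 0.100000 = 10.000 → round up → 10

RD = 10.000; NNH = 10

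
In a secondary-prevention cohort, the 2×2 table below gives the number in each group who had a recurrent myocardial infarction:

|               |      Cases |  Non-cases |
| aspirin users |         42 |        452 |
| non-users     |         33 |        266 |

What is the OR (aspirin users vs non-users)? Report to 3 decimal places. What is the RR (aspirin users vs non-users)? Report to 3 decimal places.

OR = 0.749; RR = 0.770

odds, aspirin users = 42/452 = 0.0929
odds, non-users = 33/266 = 0.1241
OR = 0.0929 / 0.1241 = 0.749
risk, aspirin users = 42/494 = 0.0850
risk, non-users = 33/299 = 0.1104
RR = 0.0850 / 0.1104 = 0.770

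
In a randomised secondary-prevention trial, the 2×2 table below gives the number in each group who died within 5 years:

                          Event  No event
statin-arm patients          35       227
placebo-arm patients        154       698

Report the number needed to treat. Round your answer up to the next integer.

risk, statin-arm patients = 35/262 = 0.133588
risk, placebo-arm patients = 154/852 = 0.180751
absolute risk difference = 0.047163
1 / 0.047163 = 21.203 → round up → 22

NNT: 22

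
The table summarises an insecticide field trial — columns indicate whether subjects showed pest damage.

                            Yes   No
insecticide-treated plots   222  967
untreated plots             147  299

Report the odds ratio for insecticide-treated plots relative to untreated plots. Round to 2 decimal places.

odds, insecticide-treated plots = 222/967 = 0.2296
odds, untreated plots = 147/299 = 0.4916
OR = 0.2296 / 0.4916 = 0.47

0.47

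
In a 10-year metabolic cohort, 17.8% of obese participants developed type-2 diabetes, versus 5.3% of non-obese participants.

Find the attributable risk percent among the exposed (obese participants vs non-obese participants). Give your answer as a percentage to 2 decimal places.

AR% = (0.1780 − 0.0530) / 0.1780 = 0.7022 → 70.22%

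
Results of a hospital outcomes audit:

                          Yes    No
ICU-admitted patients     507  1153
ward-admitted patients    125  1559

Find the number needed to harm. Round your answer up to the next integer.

NNH: 5

risk, ICU-admitted patients = 507/1660 = 0.305422
risk, ward-admitted patients = 125/1684 = 0.074228
absolute risk difference = 0.231194
1 / 0.231194 = 4.325 → round up → 5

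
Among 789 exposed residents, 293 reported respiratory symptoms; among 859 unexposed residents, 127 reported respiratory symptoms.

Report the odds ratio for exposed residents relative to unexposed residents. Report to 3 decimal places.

odds, exposed residents = 293/496 = 0.5907
odds, unexposed residents = 127/732 = 0.1735
OR = 0.5907 / 0.1735 = 3.405

OR = 3.405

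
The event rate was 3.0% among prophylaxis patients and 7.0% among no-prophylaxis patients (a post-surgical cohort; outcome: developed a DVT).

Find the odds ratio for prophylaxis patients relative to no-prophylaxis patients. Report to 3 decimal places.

odds, prophylaxis patients = 0.03000/0.97000 = 0.03093
odds, no-prophylaxis patients = 0.07000/0.93000 = 0.07527
OR = 0.03093 / 0.07527 = 0.411

OR = 0.411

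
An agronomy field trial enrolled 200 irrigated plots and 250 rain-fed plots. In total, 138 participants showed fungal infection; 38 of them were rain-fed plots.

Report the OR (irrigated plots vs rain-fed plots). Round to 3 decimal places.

5.579

irrigated plots with the outcome: 138 − 38 = 100
irrigated plots without the outcome: 200 − 100 = 100
rain-fed plots without the outcome: 250 − 38 = 212
OR = (100 × 212) / (100 × 38) = 21200/3800 ≈ 5.579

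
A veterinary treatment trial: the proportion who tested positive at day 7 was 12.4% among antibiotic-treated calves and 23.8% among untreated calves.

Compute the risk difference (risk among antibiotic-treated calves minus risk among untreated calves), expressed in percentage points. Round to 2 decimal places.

risk difference = 0.1240 − 0.2380 = -0.1140 → -11.40 percentage points

-11.40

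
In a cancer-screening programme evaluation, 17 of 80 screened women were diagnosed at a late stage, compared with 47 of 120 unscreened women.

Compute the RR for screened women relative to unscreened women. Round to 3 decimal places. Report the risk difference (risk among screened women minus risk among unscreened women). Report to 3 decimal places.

RR = 0.543; RD = -0.179

risk, screened women = 17/80 = 0.2125
risk, unscreened women = 47/120 = 0.3917
RR = 0.2125 / 0.3917 = 0.543
risk difference = 0.2125 − 0.3917 = -0.179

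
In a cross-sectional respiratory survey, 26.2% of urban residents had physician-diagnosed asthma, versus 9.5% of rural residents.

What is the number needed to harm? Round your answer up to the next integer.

absolute risk difference = 0.167000
1 / 0.167000 = 5.988 → round up → 6

NNH ≈ 6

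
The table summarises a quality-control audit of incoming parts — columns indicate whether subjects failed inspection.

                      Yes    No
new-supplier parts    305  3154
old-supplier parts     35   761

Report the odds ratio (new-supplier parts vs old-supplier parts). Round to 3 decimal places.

OR = (305 × 761) / (3154 × 35) = 232105/110390 ≈ 2.103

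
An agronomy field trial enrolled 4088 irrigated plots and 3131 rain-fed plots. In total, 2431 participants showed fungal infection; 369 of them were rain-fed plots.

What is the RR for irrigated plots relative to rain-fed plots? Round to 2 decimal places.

RR ≈ 4.28

irrigated plots with the outcome: 2431 − 369 = 2062
irrigated plots without the outcome: 4088 − 2062 = 2026
rain-fed plots without the outcome: 3131 − 369 = 2762
risk, irrigated plots = 2062/4088 = 0.5044
risk, rain-fed plots = 369/3131 = 0.1179
RR = 0.5044 / 0.1179 = 4.28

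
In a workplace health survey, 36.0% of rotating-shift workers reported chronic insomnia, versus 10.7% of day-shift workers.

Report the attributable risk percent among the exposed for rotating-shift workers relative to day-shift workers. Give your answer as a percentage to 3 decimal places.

AR% = (0.3600 − 0.1070) / 0.3600 = 0.7028 → 70.278%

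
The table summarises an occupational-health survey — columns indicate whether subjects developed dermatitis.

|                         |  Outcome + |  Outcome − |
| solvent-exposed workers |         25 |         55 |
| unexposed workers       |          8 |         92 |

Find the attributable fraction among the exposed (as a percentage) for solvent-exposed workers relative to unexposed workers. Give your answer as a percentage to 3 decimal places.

74.400%

risk, solvent-exposed workers = 25/80 = 0.3125
risk, unexposed workers = 8/100 = 0.0800
AR% = (0.3125 − 0.0800) / 0.3125 = 0.7440 → 74.400%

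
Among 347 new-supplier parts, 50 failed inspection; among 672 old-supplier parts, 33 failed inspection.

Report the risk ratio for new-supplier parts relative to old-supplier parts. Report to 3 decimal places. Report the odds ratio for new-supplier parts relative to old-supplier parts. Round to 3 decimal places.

risk, new-supplier parts = 50/347 = 0.14409
risk, old-supplier parts = 33/672 = 0.04911
RR = 0.14409 / 0.04911 = 2.934
OR = (50 × 639) / (297 × 33) = 31950/9801 ≈ 3.260

RR = 2.934; OR = 3.260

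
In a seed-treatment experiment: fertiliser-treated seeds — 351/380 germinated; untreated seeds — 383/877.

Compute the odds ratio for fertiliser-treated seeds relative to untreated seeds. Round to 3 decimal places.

OR = (351 × 494) / (29 × 383) = 173394/11107 ≈ 15.611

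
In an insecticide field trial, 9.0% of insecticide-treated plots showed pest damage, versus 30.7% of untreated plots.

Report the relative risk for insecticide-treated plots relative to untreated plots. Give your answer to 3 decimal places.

RR = 0.0900 / 0.3070 = 0.293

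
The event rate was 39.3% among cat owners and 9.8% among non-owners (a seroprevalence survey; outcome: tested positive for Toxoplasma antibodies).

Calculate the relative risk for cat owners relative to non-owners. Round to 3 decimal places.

RR = 0.3930 / 0.0980 = 4.010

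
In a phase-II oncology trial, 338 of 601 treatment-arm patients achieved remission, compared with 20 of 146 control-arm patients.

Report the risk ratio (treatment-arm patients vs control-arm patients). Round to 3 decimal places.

RR ≈ 4.105

risk, treatment-arm patients = 338/601 = 0.5624
risk, control-arm patients = 20/146 = 0.1370
RR = 0.5624 / 0.1370 = 4.105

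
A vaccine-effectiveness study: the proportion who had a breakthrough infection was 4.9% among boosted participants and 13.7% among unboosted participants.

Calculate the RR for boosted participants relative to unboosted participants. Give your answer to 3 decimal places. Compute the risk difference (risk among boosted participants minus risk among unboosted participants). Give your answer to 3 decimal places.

RR = 0.04900 / 0.13700 = 0.358
risk difference = 0.04900 − 0.13700 = -0.088

RR = 0.358; RD = -0.088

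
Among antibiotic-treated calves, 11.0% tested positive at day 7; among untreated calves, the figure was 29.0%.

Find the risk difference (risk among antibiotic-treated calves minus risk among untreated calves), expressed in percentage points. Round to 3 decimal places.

RD = -18.000

risk difference = 0.1100 − 0.2900 = -0.1800 → -18.000 percentage points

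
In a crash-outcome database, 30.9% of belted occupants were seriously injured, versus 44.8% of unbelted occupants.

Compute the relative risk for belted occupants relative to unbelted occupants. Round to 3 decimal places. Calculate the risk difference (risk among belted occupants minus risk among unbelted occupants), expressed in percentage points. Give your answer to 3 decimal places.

RR = 0.3090 / 0.4480 = 0.690
risk difference = 0.3090 − 0.4480 = -0.1390 → -13.900 percentage points

RR = 0.690; RD = -13.900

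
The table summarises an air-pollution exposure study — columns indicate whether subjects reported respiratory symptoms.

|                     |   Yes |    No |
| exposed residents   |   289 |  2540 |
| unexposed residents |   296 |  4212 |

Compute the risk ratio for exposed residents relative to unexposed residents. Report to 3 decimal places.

risk, exposed residents = 289/2829 = 0.1022
risk, unexposed residents = 296/4508 = 0.0657
RR = 0.1022 / 0.0657 = 1.556

RR ≈ 1.556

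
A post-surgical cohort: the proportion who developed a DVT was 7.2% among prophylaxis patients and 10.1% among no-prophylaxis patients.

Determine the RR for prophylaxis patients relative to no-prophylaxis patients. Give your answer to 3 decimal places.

RR = 0.0720 / 0.1010 = 0.713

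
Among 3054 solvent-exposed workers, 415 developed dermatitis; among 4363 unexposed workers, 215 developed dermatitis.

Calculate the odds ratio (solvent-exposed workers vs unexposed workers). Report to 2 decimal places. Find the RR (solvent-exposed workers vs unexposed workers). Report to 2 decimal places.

OR = 3.03; RR = 2.76

OR = (415 × 4148) / (2639 × 215) = 1721420/567385 ≈ 3.03
risk, solvent-exposed workers = 415/3054 = 0.13589
risk, unexposed workers = 215/4363 = 0.04928
RR = 0.13589 / 0.04928 = 2.76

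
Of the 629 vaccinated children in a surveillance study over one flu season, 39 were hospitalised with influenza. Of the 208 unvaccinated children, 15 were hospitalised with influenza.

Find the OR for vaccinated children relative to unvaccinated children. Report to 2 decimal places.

OR = (39 × 193) / (590 × 15) = 7527/8850 ≈ 0.85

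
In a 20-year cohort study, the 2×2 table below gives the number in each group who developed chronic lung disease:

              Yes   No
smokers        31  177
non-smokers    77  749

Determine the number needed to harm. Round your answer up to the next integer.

NNH ≈ 18

risk, smokers = 31/208 = 0.149038
risk, non-smokers = 77/826 = 0.093220
absolute risk difference = 0.055818
1 / 0.055818 = 17.915 → round up → 18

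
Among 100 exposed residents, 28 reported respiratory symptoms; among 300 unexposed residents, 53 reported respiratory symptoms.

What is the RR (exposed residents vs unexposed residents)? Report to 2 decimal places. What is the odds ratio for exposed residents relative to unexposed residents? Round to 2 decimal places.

RR = 1.58; OR = 1.81

risk, exposed residents = 28/100 = 0.2800
risk, unexposed residents = 53/300 = 0.1767
RR = 0.2800 / 0.1767 = 1.58
OR = (28 × 247) / (72 × 53) = 6916/3816 ≈ 1.81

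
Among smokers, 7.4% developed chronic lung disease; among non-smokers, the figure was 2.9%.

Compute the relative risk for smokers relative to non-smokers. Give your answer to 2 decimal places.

RR = 0.07400 / 0.02900 = 2.55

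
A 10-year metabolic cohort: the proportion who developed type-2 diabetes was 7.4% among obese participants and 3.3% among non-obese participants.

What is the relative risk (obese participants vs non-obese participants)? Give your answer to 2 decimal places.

RR = 0.07400 / 0.03300 = 2.24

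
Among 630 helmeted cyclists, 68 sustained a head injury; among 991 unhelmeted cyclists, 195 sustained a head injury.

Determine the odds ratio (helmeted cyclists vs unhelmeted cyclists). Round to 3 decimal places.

OR: 0.494

odds, helmeted cyclists = 68/562 = 0.1210
odds, unhelmeted cyclists = 195/796 = 0.2450
OR = 0.1210 / 0.2450 = 0.494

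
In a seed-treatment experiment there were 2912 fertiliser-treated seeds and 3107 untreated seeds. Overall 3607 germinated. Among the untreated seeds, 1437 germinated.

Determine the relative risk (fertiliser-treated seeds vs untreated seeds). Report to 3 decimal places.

fertiliser-treated seeds with the outcome: 3607 − 1437 = 2170
fertiliser-treated seeds without the outcome: 2912 − 2170 = 742
untreated seeds without the outcome: 3107 − 1437 = 1670
risk, fertiliser-treated seeds = 2170/2912 = 0.7452
risk, untreated seeds = 1437/3107 = 0.4625
RR = 0.7452 / 0.4625 = 1.611

1.611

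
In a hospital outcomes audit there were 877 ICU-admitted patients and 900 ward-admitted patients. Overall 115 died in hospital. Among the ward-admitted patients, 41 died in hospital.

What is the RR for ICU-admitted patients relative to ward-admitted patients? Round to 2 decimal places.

1.85

ICU-admitted patients with the outcome: 115 − 41 = 74
ICU-admitted patients without the outcome: 877 − 74 = 803
ward-admitted patients without the outcome: 900 − 41 = 859
risk, ICU-admitted patients = 74/877 = 0.08438
risk, ward-admitted patients = 41/900 = 0.04556
RR = 0.08438 / 0.04556 = 1.85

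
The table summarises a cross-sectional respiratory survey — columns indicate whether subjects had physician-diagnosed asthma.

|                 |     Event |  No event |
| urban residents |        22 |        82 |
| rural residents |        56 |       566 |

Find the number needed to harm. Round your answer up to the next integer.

NNH ≈ 9

risk, urban residents = 22/104 = 0.211538
risk, rural residents = 56/622 = 0.090032
absolute risk difference = 0.121506
1 / 0.121506 = 8.230 → round up → 9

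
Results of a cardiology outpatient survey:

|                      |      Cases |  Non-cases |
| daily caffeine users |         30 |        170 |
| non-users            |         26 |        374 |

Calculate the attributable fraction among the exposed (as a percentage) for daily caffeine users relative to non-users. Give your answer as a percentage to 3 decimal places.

risk, daily caffeine users = 30/200 = 0.1500
risk, non-users = 26/400 = 0.0650
AR% = (0.1500 − 0.0650) / 0.1500 = 0.5667 → 56.667%

AR% = 56.667%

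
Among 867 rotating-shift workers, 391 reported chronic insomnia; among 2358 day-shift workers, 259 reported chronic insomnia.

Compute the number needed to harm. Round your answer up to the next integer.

risk, rotating-shift workers = 391/867 = 0.450980
risk, day-shift workers = 259/2358 = 0.109839
absolute risk difference = 0.341142
1 / 0.341142 = 2.931 → round up → 3

3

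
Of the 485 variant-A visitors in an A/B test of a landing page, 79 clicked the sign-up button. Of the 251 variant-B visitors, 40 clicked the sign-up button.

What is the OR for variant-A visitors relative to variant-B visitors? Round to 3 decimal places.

odds, variant-A visitors = 79/406 = 0.1946
odds, variant-B visitors = 40/211 = 0.1896
OR = 0.1946 / 0.1896 = 1.026

OR = 1.026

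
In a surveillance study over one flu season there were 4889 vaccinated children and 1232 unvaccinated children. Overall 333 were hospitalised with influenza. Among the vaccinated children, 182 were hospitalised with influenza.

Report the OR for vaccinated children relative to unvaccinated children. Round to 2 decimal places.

0.28

vaccinated children without the outcome: 4889 − 182 = 4707
unvaccinated children with the outcome: 333 − 182 = 151
unvaccinated children without the outcome: 1232 − 151 = 1081
odds, vaccinated children = 182/4707 = 0.03867
odds, unvaccinated children = 151/1081 = 0.13969
OR = 0.03867 / 0.13969 = 0.28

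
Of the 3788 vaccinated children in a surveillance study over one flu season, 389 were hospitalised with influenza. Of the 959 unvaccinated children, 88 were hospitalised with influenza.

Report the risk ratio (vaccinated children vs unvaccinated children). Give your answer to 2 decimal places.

risk, vaccinated children = 389/3788 = 0.1027
risk, unvaccinated children = 88/959 = 0.0918
RR = 0.1027 / 0.0918 = 1.12

1.12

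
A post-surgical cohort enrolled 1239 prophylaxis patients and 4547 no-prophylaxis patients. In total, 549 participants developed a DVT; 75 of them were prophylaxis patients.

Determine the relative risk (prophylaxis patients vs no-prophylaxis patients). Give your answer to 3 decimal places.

RR: 0.581

prophylaxis patients without the outcome: 1239 − 75 = 1164
no-prophylaxis patients with the outcome: 549 − 75 = 474
no-prophylaxis patients without the outcome: 4547 − 474 = 4073
risk, prophylaxis patients = 75/1239 = 0.0605
risk, no-prophylaxis patients = 474/4547 = 0.1042
RR = 0.0605 / 0.1042 = 0.581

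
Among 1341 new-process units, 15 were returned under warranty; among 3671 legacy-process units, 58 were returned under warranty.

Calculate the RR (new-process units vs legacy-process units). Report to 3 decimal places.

risk, new-process units = 15/1341 = 0.01119
risk, legacy-process units = 58/3671 = 0.01580
RR = 0.01119 / 0.01580 = 0.708

0.708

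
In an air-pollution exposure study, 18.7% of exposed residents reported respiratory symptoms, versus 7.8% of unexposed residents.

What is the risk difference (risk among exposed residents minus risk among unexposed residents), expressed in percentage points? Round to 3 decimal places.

risk difference = 0.1870 − 0.0780 = 0.1090 → 10.900 percentage points

RD: 10.900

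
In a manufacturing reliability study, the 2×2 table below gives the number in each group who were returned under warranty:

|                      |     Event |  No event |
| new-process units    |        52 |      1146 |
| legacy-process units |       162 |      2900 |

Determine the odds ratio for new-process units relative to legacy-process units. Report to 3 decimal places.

OR: 0.812

odds, new-process units = 52/1146 = 0.04538
odds, legacy-process units = 162/2900 = 0.05586
OR = 0.04538 / 0.05586 = 0.812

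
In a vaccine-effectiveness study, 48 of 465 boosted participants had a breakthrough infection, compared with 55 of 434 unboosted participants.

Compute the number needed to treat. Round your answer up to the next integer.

risk, boosted participants = 48/465 = 0.103226
risk, unboosted participants = 55/434 = 0.126728
absolute risk difference = 0.023502
1 / 0.023502 = 42.550 → round up → 43

NNT: 43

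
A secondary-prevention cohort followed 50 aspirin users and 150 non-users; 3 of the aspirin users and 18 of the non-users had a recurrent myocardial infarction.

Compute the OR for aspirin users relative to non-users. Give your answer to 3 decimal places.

0.468

odds, aspirin users = 3/47 = 0.0638
odds, non-users = 18/132 = 0.1364
OR = 0.0638 / 0.1364 = 0.468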